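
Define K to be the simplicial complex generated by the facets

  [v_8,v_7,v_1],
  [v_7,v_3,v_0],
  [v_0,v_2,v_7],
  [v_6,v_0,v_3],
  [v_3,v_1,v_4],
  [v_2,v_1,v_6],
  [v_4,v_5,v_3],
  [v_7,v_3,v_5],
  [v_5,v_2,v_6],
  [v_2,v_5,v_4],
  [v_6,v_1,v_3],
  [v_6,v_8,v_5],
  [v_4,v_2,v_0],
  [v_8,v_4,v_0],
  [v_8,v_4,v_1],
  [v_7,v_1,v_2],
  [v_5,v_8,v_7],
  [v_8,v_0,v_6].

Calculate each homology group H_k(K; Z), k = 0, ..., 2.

We work with the vertex ordering v_0 < v_1 < v_2 < v_3 < v_4 < v_5 < v_6 < v_7 < v_8. The simplices of K, each written with vertices in increasing order, are:

  0-simplices (9): [v_0], [v_1], [v_2], [v_3], [v_4], [v_5], [v_6], [v_7], [v_8]
  1-simplices (27): (27 of them)
  2-simplices (18): (18 of them)

Hence C_0 ≅ Z^9, C_1 ≅ Z^27, C_2 ≅ Z^18.

Boundary ∂_1: C_1 → C_0 maps an edge to its endpoints' difference, ∂[p,q] = q − p. For instance
  ∂[v_0,v_6] = [v_6] − [v_0].
The resulting 9×27 matrix has rank 8, and its Smith normal form has invariant factors (1,1,1,1,1,1,1,1).

∂_2: C_2 → C_1 sends each 2-simplex [p,q,r] to [q,r] − [p,r] + [p,q]. For instance
  ∂[v_1,v_2,v_7] = [v_2,v_7] − [v_1,v_7] + [v_1,v_2],
  ∂[v_3,v_5,v_7] = [v_5,v_7] − [v_3,v_7] + [v_3,v_5].
As a 27×18 matrix over Z this has rank 17, with invariant factors (1,1,1,1,1,1,1,1,1,1,1,1,1,1,1,1,1).

Reading off H_k = ker ∂_k / im ∂_{k+1}:

  H_0: rank C_0 − rank ∂_1 = 9 − 8 = 1, and the invariant factors of ∂_1 are all 1, so H_0 ≅ Z.
  H_1: rank ker ∂_1 − rank ∂_2 = (27 − 8) − 17 = 2, and the invariant factors of ∂_2 are all 1, so H_1 ≅ Z^2.
  H_2: rank ker ∂_2 − rank ∂_3 = (18 − 17) − 0 = 1, and there is no ∂_3, so H_2 ≅ Z.

H_0 ≅ Z,  H_1 ≅ Z^2,  H_2 ≅ Z.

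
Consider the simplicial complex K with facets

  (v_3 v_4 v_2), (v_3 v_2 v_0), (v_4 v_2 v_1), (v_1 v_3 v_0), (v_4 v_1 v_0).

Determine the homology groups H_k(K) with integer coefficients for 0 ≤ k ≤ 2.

H_0 ≅ Z,  H_1 ≅ Z,  H_2 = 0.

Fix the vertex order v_0 < v_1 < v_2 < v_3 < v_4 and write every simplex with vertices in increasing order. Then dim K = 2 and the simplices of K are:

  0-simplices (5): [v_0], [v_1], [v_2], [v_3], [v_4]
  1-simplices (10): [v_0,v_1], [v_0,v_2], [v_0,v_3], [v_0,v_4], [v_1,v_2], [v_1,v_3], [v_1,v_4], [v_2,v_3], [v_2,v_4], [v_3,v_4]
  2-simplices (5): [v_0,v_1,v_3], [v_0,v_1,v_4], [v_0,v_2,v_3], [v_1,v_2,v_4], [v_2,v_3,v_4]

Hence C_0 ≅ Z^5, C_1 ≅ Z^10, C_2 ≅ Z^5.

∂_1: C_1 → C_0 maps an edge to its endpoints' difference, ∂[p,q] = q − p.
This gives a 5×10 integer matrix of rank 4; reducing to Smith normal form yields diagonal entries (1,1,1,1).

The boundary map ∂_2: C_2 → C_1 acts by ∂[p,q,r] = [q,r] − [p,r] + [p,q]. For instance
  ∂[v_0,v_1,v_3] = [v_1,v_3] − [v_0,v_3] + [v_0,v_1],
  ∂[v_1,v_2,v_4] = [v_2,v_4] − [v_1,v_4] + [v_1,v_2].
The resulting 10×5 matrix has rank 5, and its Smith normal form has invariant factors (1,1,1,1,1).

Reading off H_k = ker ∂_k / im ∂_{k+1}:

  H_0: rank C_0 − rank ∂_1 = 5 − 4 = 1, and the invariant factors of ∂_1 are all 1, so H_0 ≅ Z.
  H_1: rank ker ∂_1 − rank ∂_2 = (10 − 4) − 5 = 1, and the invariant factors of ∂_2 are all 1, so H_1 ≅ Z.
  H_2: rank ker ∂_2 − rank ∂_3 = (5 − 5) − 0 = 0, and there is no ∂_3, so H_2 ≅ 0.

(K is a triangulation of the Möbius band.)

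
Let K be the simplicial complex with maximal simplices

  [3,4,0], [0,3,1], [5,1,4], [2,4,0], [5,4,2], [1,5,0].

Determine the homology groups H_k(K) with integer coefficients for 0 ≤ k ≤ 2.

Order the vertices as 0 < 1 < 2 < 3 < 4 < 5. Listing each simplex with vertices in this order, K has dimension 2 with simplices:

  0-simplices (6): [0], [1], [2], [3], [4], [5]
  1-simplices (12): [0,1], [0,2], [0,3], [0,4], [0,5], [1,3], [1,4], [1,5], [2,4], [2,5], [3,4], [4,5]
  2-simplices (6): [0,1,3], [0,1,5], [0,2,4], [0,3,4], [1,4,5], [2,4,5]

Hence C_0 ≅ Z^6, C_1 ≅ Z^12, C_2 ≅ Z^6.

Boundary ∂_1: C_1 → C_0 sends each edge [p,q] (with p < q) to q − p.
The resulting 6×12 matrix has rank 5, and its Smith normal form has invariant factors (1,1,1,1,1).

Boundary ∂_2: C_2 → C_1 sends each 2-simplex [p,q,r] to [q,r] − [p,r] + [p,q]. For instance
  ∂[0,1,3] = [1,3] − [0,3] + [0,1],
  ∂[1,4,5] = [4,5] − [1,5] + [1,4].
The resulting 12×6 matrix has rank 6, and its Smith normal form has invariant factors (1,1,1,1,1,1).

Computing H_k = (kernel of ∂_k) / (image of ∂_{k+1}):

  H_0: rank C_0 − rank ∂_1 = 6 − 5 = 1, and the invariant factors of ∂_1 are all 1, so H_0 = Z.
  H_1: rank ker ∂_1 − rank ∂_2 = (12 − 5) − 6 = 1, and the invariant factors of ∂_2 are all 1, so H_1 = Z.
  H_2: rank ker ∂_2 − rank ∂_3 = (6 − 6) − 0 = 0, and there is no ∂_3, so H_2 = 0.

H_0 ≅ Z,  H_1 ≅ Z,  H_2 = 0.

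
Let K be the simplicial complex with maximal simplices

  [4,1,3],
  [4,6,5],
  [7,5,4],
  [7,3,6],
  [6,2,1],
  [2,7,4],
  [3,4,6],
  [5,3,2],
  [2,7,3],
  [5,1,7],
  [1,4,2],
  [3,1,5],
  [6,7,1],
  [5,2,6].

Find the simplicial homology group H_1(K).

H_1 ≅ Z^2.

Order the vertices as 1 < 2 < 3 < 4 < 5 < 6 < 7. Listing each simplex with vertices in this order, K has dimension 2 with simplices:

  0-simplices (7): [1], [2], [3], [4], [5], [6], [7]
  1-simplices (21): [1,2], [1,3], [1,4], [1,5], [1,6], [1,7], [2,3], [2,4], [2,5], [2,6], [2,7], [3,4], [3,5], [3,6], [3,7], [4,5], [4,6], [4,7], [5,6], [5,7], [6,7]
  2-simplices (14): [1,2,4], [1,2,6], [1,3,4], [1,3,5], [1,5,7], [1,6,7], [2,3,5], [2,3,7], [2,4,7], [2,5,6], [3,4,6], [3,6,7], [4,5,6], [4,5,7]

giving chain groups C_0 ≅ Z^7, C_1 ≅ Z^21, C_2 ≅ Z^14.

∂_1: C_1 → C_0 is given by ∂[p,q] = [q] − [p]. For instance
  ∂[3,5] = [5] − [3].
The resulting 7×21 matrix has rank 6, and its Smith normal form has invariant factors (1,1,1,1,1,1).

Boundary ∂_2: C_2 → C_1 sends each 2-simplex [p,q,r] to [q,r] − [p,r] + [p,q]. For instance
  ∂[1,6,7] = [6,7] − [1,7] + [1,6],
  ∂[2,3,5] = [3,5] − [2,5] + [2,3].
The 21×14 boundary matrix has rank 13 and Smith normal form diag(1,1,1,1,1,1,1,1,1,1,1,1,1).

Now H_k = ker ∂_k / im ∂_{k+1}, so:

  H_1: rank ker ∂_1 − rank ∂_2 = (21 − 6) − 13 = 2, and the invariant factors of ∂_2 are all 1, so H_1 = Z^2.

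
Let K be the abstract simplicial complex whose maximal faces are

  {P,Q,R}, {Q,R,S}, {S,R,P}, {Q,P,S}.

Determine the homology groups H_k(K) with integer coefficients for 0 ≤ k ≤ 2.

H_0 ≅ Z,  H_1 = 0,  H_2 ≅ Z.

Fix the vertex order P < Q < R < S and write every simplex with vertices in increasing order. Then dim K = 2 and the simplices of K are:

  0-simplices (4): P, Q, R, S
  1-simplices (6): PQ, PR, PS, QR, QS, RS
  2-simplices (4): PQR, PQS, PRS, QRS

giving chain groups C_0 ≅ Z^4, C_1 ≅ Z^6, C_2 ≅ Z^4.

The boundary map ∂_1: C_1 → C_0 is given by ∂[p,q] = [q] − [p].
This gives a 4×6 integer matrix of rank 3; reducing to Smith normal form yields diagonal entries (1,1,1).

The boundary map ∂_2: C_2 → C_1 acts by ∂[p,q,r] = [q,r] − [p,r] + [p,q]. For instance
  ∂PRS = RS − PS + PR,
  ∂PQR = QR − PR + PQ.
The resulting 6×4 matrix has rank 3, and its Smith normal form has invariant factors (1,1,1).

Now H_k = ker ∂_k / im ∂_{k+1}, so:

  H_0: rank C_0 − rank ∂_1 = 4 − 3 = 1, and the invariant factors of ∂_1 are all 1, so H_0 ≅ Z.
  H_1: rank ker ∂_1 − rank ∂_2 = (6 − 3) − 3 = 0, and the invariant factors of ∂_2 are all 1, so H_1 ≅ 0.
  H_2: rank ker ∂_2 − rank ∂_3 = (4 − 3) − 0 = 1, and there is no ∂_3, so H_2 ≅ Z.

(K is a triangulation of the 2-sphere S^2.)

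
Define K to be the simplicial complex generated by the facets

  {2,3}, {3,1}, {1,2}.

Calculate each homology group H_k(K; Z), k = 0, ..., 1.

H_0 = Z,  H_1 = Z.

Take the total order 1 < 2 < 3 on the vertex set. Then K (dimension 1) consists of the simplices:

  0-simplices (3): [1], [2], [3]
  1-simplices (3): [1,2], [1,3], [2,3]

giving chain groups C_0 ≅ Z^3, C_1 ≅ Z^3.

The boundary map ∂_1: C_1 → C_0 is given by ∂[p,q] = [q] − [p].
As a 3×3 matrix over Z this has rank 2, with invariant factors (1,1).

Now H_k = ker ∂_k / im ∂_{k+1}, so:

  H_0: rank C_0 − rank ∂_1 = 3 − 2 = 1, and the invariant factors of ∂_1 are all 1, so H_0 ≅ Z.
  H_1: rank ker ∂_1 − rank ∂_2 = (3 − 2) − 0 = 1, and there is no ∂_2, so H_1 ≅ Z.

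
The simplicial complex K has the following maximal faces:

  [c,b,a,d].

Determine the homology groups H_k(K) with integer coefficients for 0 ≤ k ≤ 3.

Take the total order a < b < c < d on the vertex set. Then K (dimension 3) consists of the simplices:

  0-simplices (4): a, b, c, d
  1-simplices (6): ab, ac, ad, bc, bd, cd
  2-simplices (4): abc, abd, acd, bcd
  3-simplices (1): abcd

giving chain groups C_0 ≅ Z^4, C_1 ≅ Z^6, C_2 ≅ Z^4, C_3 ≅ Z^1.

The boundary map ∂_1: C_1 → C_0 sends each edge [p,q] (with p < q) to q − p. For instance
  ∂bc = c − b.
This gives a 4×6 integer matrix of rank 3; reducing to Smith normal form yields diagonal entries (1,1,1).

Boundary ∂_2: C_2 → C_1 acts by ∂[p,q,r] = [q,r] − [p,r] + [p,q]. For instance
  ∂abc = bc − ac + ab,
  ∂bcd = cd − bd + bc.
As a 6×4 matrix over Z this has rank 3, with invariant factors (1,1,1).

∂_3: C_3 → C_2 sends each 3-simplex σ to the alternating sum Σ_i (−1)^i (σ with its i-th vertex removed). For instance
  ∂abcd = bcd − acd + abd − abc.
The resulting 4×1 matrix has rank 1, and its Smith normal form has invariant factors (1).

From H_k ≅ ker(∂_k) / im(∂_{k+1}) we obtain:

  H_0: rank C_0 − rank ∂_1 = 4 − 3 = 1, and the invariant factors of ∂_1 are all 1, so H_0 ≅ Z.
  H_1: rank ker ∂_1 − rank ∂_2 = (6 − 3) − 3 = 0, and the invariant factors of ∂_2 are all 1, so H_1 ≅ 0.
  H_2: rank ker ∂_2 − rank ∂_3 = (4 − 3) − 1 = 0, and the invariant factors of ∂_3 are all 1, so H_2 ≅ 0.
  H_3: rank ker ∂_3 − rank ∂_4 = (1 − 1) − 0 = 0, and there is no ∂_4, so H_3 ≅ 0.

As a check, the Euler characteristic is 4 − 6 + 4 − 1 = 1, which agrees with 1 − 0 + 0 − 0 = 1.

H_0 = Z,  H_1 = 0,  H_2 = 0,  H_3 = 0.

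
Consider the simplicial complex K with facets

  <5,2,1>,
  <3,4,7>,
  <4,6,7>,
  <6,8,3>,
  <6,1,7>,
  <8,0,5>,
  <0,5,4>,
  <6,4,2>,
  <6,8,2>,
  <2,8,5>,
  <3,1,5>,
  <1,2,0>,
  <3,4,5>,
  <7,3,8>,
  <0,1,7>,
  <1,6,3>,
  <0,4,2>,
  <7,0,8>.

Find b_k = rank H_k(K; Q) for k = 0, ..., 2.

b_0 = 1, b_1 = 1, b_2 = 0.

We work with the vertex ordering 0 < 1 < 2 < 3 < 4 < 5 < 6 < 7 < 8. The simplices of K, each written with vertices in increasing order, are:

  0-simplices (9): [0], [1], [2], [3], [4], [5], [6], [7], [8]
  1-simplices (27): (27 of them)
  2-simplices (18): [0,1,2], [0,1,7], [0,2,4], [0,4,5], [0,5,8], [0,7,8], [1,2,5], [1,3,5], [1,3,6], [1,6,7], [2,4,6], [2,5,8], [2,6,8], [3,4,5], [3,4,7], [3,6,8], [3,7,8], [4,6,7]

so the chain groups are C_0 ≅ Z^9, C_1 ≅ Z^27, C_2 ≅ Z^18.

Boundary ∂_1: C_1 → C_0 maps an edge to its endpoints' difference, ∂[p,q] = q − p. For instance
  ∂[0,5] = [5] − [0].
As a 9×27 matrix over Z this has rank 8, with invariant factors (1,1,1,1,1,1,1,1).

Boundary ∂_2: C_2 → C_1 maps a triangle to the signed sum of its edges. For instance
  ∂[3,4,7] = [4,7] − [3,7] + [3,4],
  ∂[4,6,7] = [6,7] − [4,7] + [4,6].
The resulting 27×18 matrix has rank 18, and its Smith normal form has invariant factors (1,1,1,1,1,1,1,1,1,1,1,1,1,1,1,1,1,2).

Reading off H_k = ker ∂_k / im ∂_{k+1}:

  H_0: rank C_0 − rank ∂_1 = 9 − 8 = 1, and the invariant factors of ∂_1 are all 1, so H_0 ≅ Z.
  H_1: rank ker ∂_1 − rank ∂_2 = (27 − 8) − 18 = 1, and ∂_2 has invariant factor 2 > 1, so H_1 ≅ Z ⊕ Z/2Z.
  H_2: rank ker ∂_2 − rank ∂_3 = (18 − 18) − 0 = 0, and there is no ∂_3, so H_2 ≅ 0.

Hence the Betti numbers are b_0 = 1, b_1 = 1, b_2 = 0.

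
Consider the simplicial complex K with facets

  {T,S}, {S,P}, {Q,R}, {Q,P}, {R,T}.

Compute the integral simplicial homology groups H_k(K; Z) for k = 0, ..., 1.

We work with the vertex ordering P < Q < R < S < T. The simplices of K, each written with vertices in increasing order, are:

  0-simplices (5): P, Q, R, S, T
  1-simplices (5): PQ, PS, QR, RT, ST

Hence C_0 ≅ Z^5, C_1 ≅ Z^5.

Boundary ∂_1: C_1 → C_0 is given by ∂[p,q] = [q] − [p].
As a 5×5 matrix over Z this has rank 4, with invariant factors (1,1,1,1).

Reading off H_k = ker ∂_k / im ∂_{k+1}:

  H_0: rank C_0 − rank ∂_1 = 5 − 4 = 1, and the invariant factors of ∂_1 are all 1, so H_0 ≅ Z.
  H_1: rank ker ∂_1 − rank ∂_2 = (5 − 4) − 0 = 1, and there is no ∂_2, so H_1 ≅ Z.

As a check, the Euler characteristic is 5 − 5 = 0, which agrees with 1 − 1 = 0.

H_0 = Z,  H_1 = Z.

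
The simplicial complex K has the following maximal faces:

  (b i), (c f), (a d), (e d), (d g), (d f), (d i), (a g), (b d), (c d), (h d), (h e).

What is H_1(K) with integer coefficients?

Take the total order a < b < c < d < e < f < g < h < i on the vertex set. Then K (dimension 1) consists of the simplices:

  0-simplices (9): a, b, c, d, e, f, g, h, i
  1-simplices (12): ad, ag, bd, bi, cd, cf, de, df, dg, dh, di, eh

giving chain groups C_0 ≅ Z^9, C_1 ≅ Z^12.

Boundary ∂_1: C_1 → C_0 sends each edge [p,q] (with p < q) to q − p. For instance
  ∂de = e − d.
The resulting 9×12 matrix has rank 8, and its Smith normal form has invariant factors (1,1,1,1,1,1,1,1).

Computing H_k = (kernel of ∂_k) / (image of ∂_{k+1}):

  H_1: rank ker ∂_1 − rank ∂_2 = (12 − 8) − 0 = 4, and there is no ∂_2, so H_1 = Z^4.

H_1 = Z^4.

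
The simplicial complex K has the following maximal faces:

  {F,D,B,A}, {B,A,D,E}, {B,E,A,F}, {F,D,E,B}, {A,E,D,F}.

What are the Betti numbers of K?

b_0 = 1, b_1 = 0, b_2 = 0, b_3 = 1.

Order the vertices as A < B < D < E < F. Listing each simplex with vertices in this order, K has dimension 3 with simplices:

  0-simplices (5): A, B, D, E, F
  1-simplices (10): AB, AD, AE, AF, BD, BE, BF, DE, DF, EF
  2-simplices (10): ABD, ABE, ABF, ADE, ADF, AEF, BDE, BDF, BEF, DEF
  3-simplices (5): ABDE, ABDF, ABEF, ADEF, BDEF

Hence C_0 ≅ Z^5, C_1 ≅ Z^10, C_2 ≅ Z^10, C_3 ≅ Z^5.

∂_1: C_1 → C_0 is given by ∂[p,q] = [q] − [p]. For instance
  ∂AD = D − A.
The resulting 5×10 matrix has rank 4, and its Smith normal form has invariant factors (1,1,1,1).

Boundary ∂_2: C_2 → C_1 sends each 2-simplex [p,q,r] to [q,r] − [p,r] + [p,q]. For instance
  ∂ADE = DE − AE + AD,
  ∂BEF = EF − BF + BE.
The 10×10 boundary matrix has rank 6 and Smith normal form diag(1,1,1,1,1,1).

The boundary map ∂_3: C_3 → C_2 sends each 3-simplex σ to the alternating sum Σ_i (−1)^i (σ with its i-th vertex removed). For instance
  ∂BDEF = DEF − BEF + BDF − BDE,
  ∂ABDF = BDF − ADF + ABF − ABD.
As a 10×5 matrix over Z this has rank 4, with invariant factors (1,1,1,1).

From H_k ≅ ker(∂_k) / im(∂_{k+1}) we obtain:

  H_0: rank C_0 − rank ∂_1 = 5 − 4 = 1, and the invariant factors of ∂_1 are all 1, so H_0 ≅ Z.
  H_1: rank ker ∂_1 − rank ∂_2 = (10 − 4) − 6 = 0, and the invariant factors of ∂_2 are all 1, so H_1 ≅ 0.
  H_2: rank ker ∂_2 − rank ∂_3 = (10 − 6) − 4 = 0, and the invariant factors of ∂_3 are all 1, so H_2 ≅ 0.
  H_3: rank ker ∂_3 − rank ∂_4 = (5 − 4) − 0 = 1, and there is no ∂_4, so H_3 ≅ Z.

Hence the Betti numbers are b_0 = 1, b_1 = 0, b_2 = 0, b_3 = 1.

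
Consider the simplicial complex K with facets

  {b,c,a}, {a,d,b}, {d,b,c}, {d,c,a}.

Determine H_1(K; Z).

Take the total order a < b < c < d on the vertex set. Then K (dimension 2) consists of the simplices:

  0-simplices (4): a, b, c, d
  1-simplices (6): ab, ac, ad, bc, bd, cd
  2-simplices (4): abc, abd, acd, bcd

giving chain groups C_0 ≅ Z^4, C_1 ≅ Z^6, C_2 ≅ Z^4.

The boundary map ∂_1: C_1 → C_0 sends each edge [p,q] (with p < q) to q − p.
As a 4×6 matrix over Z this has rank 3, with invariant factors (1,1,1).

∂_2: C_2 → C_1 maps a triangle to the signed sum of its edges. For instance
  ∂abd = bd − ad + ab,
  ∂abc = bc − ac + ab.
This gives a 6×4 integer matrix of rank 3; reducing to Smith normal form yields diagonal entries (1,1,1).

Computing H_k = (kernel of ∂_k) / (image of ∂_{k+1}):

  H_1: rank ker ∂_1 − rank ∂_2 = (6 − 3) − 3 = 0, and the invariant factors of ∂_2 are all 1, so H_1 = 0.

(K is a triangulation of the 2-sphere S^2.)

H_1 = 0.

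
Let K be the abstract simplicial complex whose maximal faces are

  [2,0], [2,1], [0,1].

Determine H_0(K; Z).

Order the vertices as 0 < 1 < 2. Listing each simplex with vertices in this order, K has dimension 1 with simplices:

  0-simplices (3): [0], [1], [2]
  1-simplices (3): [0,1], [0,2], [1,2]

Hence C_0 ≅ Z^3, C_1 ≅ Z^3.

The boundary map ∂_1: C_1 → C_0 is given by ∂[p,q] = [q] − [p].
The 3×3 boundary matrix has rank 2 and Smith normal form diag(1,1).

Now H_k = ker ∂_k / im ∂_{k+1}, so:

  H_0: rank C_0 − rank ∂_1 = 3 − 2 = 1, and the invariant factors of ∂_1 are all 1, so H_0 ≅ Z.

H_0 = Z.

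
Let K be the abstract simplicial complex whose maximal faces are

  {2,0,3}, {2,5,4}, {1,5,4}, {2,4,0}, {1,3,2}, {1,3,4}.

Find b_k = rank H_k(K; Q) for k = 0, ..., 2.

b_0 = 1, b_1 = 1, b_2 = 0.

K has 6 vertices, 12 edges, 6 triangles.
rank ∂_0 = 0, rank ∂_1 = 5 ⇒ b_0 = 6 − 0 − 5 = 1; all invariant factors of ∂_1 are 1 so no torsion. So H_0 ≅ Z.
rank ∂_1 = 5, rank ∂_2 = 6 ⇒ b_1 = 12 − 5 − 6 = 1; all invariant factors of ∂_2 are 1 so no torsion. So H_1 ≅ Z.
rank ∂_2 = 6, rank ∂_3 = 0 ⇒ b_2 = 6 − 6 − 0 = 0. So H_2 ≅ 0.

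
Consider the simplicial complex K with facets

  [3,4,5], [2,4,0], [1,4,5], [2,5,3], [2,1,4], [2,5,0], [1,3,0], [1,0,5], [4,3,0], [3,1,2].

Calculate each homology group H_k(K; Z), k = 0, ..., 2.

H_0 = Z,  H_1 = Z_2,  H_2 = 0.

Take the total order 0 < 1 < 2 < 3 < 4 < 5 on the vertex set. Then K (dimension 2) consists of the simplices:

  0-simplices (6): [0], [1], [2], [3], [4], [5]
  1-simplices (15): [0,1], [0,2], [0,3], [0,4], [0,5], [1,2], [1,3], [1,4], [1,5], [2,3], [2,4], [2,5], [3,4], [3,5], [4,5]
  2-simplices (10): [0,1,3], [0,1,5], [0,2,4], [0,2,5], [0,3,4], [1,2,3], [1,2,4], [1,4,5], [2,3,5], [3,4,5]

giving chain groups C_0 ≅ Z^6, C_1 ≅ Z^15, C_2 ≅ Z^10.

The boundary map ∂_1: C_1 → C_0 is given by ∂[p,q] = [q] − [p]. For instance
  ∂[0,3] = [3] − [0].
This gives a 6×15 integer matrix of rank 5; reducing to Smith normal form yields diagonal entries (1,1,1,1,1).

∂_2: C_2 → C_1 sends each 2-simplex [p,q,r] to [q,r] − [p,r] + [p,q]. For instance
  ∂[3,4,5] = [4,5] − [3,5] + [3,4],
  ∂[0,2,4] = [2,4] − [0,4] + [0,2].
The resulting 15×10 matrix has rank 10, and its Smith normal form has invariant factors (1,1,1,1,1,1,1,1,1,2).

Computing H_k = (kernel of ∂_k) / (image of ∂_{k+1}):

  H_0: rank C_0 − rank ∂_1 = 6 − 5 = 1, and the invariant factors of ∂_1 are all 1, so H_0 = Z.
  H_1: rank ker ∂_1 − rank ∂_2 = (15 − 5) − 10 = 0, and ∂_2 has invariant factor 2 > 1, so H_1 = Z_2.
  H_2: rank ker ∂_2 − rank ∂_3 = (10 − 10) − 0 = 0, and there is no ∂_3, so H_2 = 0.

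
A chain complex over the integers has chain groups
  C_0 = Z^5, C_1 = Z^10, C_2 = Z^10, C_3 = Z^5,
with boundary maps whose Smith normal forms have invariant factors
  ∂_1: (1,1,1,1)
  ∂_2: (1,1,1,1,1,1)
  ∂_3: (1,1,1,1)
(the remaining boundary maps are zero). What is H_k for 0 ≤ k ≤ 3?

H_0: b_0 = 5 − 0 − 4 = 1; torsion from ∂_1 factors > 1: none. So H_0 = Z.
H_1: b_1 = 10 − 4 − 6 = 0; torsion from ∂_2 factors > 1: none. So H_1 = 0.
H_2: b_2 = 10 − 6 − 4 = 0; torsion from ∂_3 factors > 1: none. So H_2 = 0.
H_3: b_3 = 5 − 4 − 0 = 1; torsion from ∂_4 factors > 1: none. So H_3 = Z.

H_0 = Z,  H_1 = 0,  H_2 = 0,  H_3 = Z.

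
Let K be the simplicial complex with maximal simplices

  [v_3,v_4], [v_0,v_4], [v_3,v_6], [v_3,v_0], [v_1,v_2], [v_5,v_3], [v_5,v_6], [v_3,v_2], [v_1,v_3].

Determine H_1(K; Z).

We work with the vertex ordering v_0 < v_1 < v_2 < v_3 < v_4 < v_5 < v_6. The simplices of K, each written with vertices in increasing order, are:

  0-simplices (7): [v_0], [v_1], [v_2], [v_3], [v_4], [v_5], [v_6]
  1-simplices (9): [v_0,v_3], [v_0,v_4], [v_1,v_2], [v_1,v_3], [v_2,v_3], [v_3,v_4], [v_3,v_5], [v_3,v_6], [v_5,v_6]

Hence C_0 ≅ Z^7, C_1 ≅ Z^9.

The boundary map ∂_1: C_1 → C_0 sends each edge [p,q] (with p < q) to q − p. For instance
  ∂[v_0,v_3] = [v_3] − [v_0].
This gives a 7×9 integer matrix of rank 6; reducing to Smith normal form yields diagonal entries (1,1,1,1,1,1).

Reading off H_k = ker ∂_k / im ∂_{k+1}:

  H_1: rank ker ∂_1 − rank ∂_2 = (9 − 6) − 0 = 3, and there is no ∂_2, so H_1 ≅ Z^3.

(K is a triangulation of a wedge of 3 circles.)

H_1 = Z^3.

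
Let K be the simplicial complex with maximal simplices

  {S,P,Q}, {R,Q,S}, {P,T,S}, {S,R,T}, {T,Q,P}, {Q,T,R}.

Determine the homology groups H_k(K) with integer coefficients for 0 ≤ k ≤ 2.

H_0 = Z,  H_1 = 0,  H_2 = Z.

Fix the vertex order P < Q < R < S < T and write every simplex with vertices in increasing order. Then dim K = 2 and the simplices of K are:

  0-simplices (5): P, Q, R, S, T
  1-simplices (9): PQ, PS, PT, QR, QS, QT, RS, RT, ST
  2-simplices (6): PQS, PQT, PST, QRS, QRT, RST

Hence C_0 ≅ Z^5, C_1 ≅ Z^9, C_2 ≅ Z^6.

Boundary ∂_1: C_1 → C_0 is given by ∂[p,q] = [q] − [p]. For instance
  ∂QS = S − Q.
The 5×9 boundary matrix has rank 4 and Smith normal form diag(1,1,1,1).

∂_2: C_2 → C_1 acts by ∂[p,q,r] = [q,r] − [p,r] + [p,q]. For instance
  ∂QRT = RT − QT + QR,
  ∂PST = ST − PT + PS.
As a 9×6 matrix over Z this has rank 5, with invariant factors (1,1,1,1,1).

Computing H_k = (kernel of ∂_k) / (image of ∂_{k+1}):

  H_0: rank C_0 − rank ∂_1 = 5 − 4 = 1, and the invariant factors of ∂_1 are all 1, so H_0 = Z.
  H_1: rank ker ∂_1 − rank ∂_2 = (9 − 4) − 5 = 0, and the invariant factors of ∂_2 are all 1, so H_1 = 0.
  H_2: rank ker ∂_2 − rank ∂_3 = (6 − 5) − 0 = 1, and there is no ∂_3, so H_2 = Z.

As a check, the Euler characteristic is 5 − 9 + 6 = 2, which agrees with 1 − 0 + 1 = 2.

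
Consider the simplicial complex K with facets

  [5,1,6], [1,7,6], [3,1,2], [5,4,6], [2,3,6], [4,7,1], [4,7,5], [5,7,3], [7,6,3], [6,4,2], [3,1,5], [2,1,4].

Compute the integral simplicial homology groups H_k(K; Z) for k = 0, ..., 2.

Fix the vertex order 1 < 2 < 3 < 4 < 5 < 6 < 7 and write every simplex with vertices in increasing order. Then dim K = 2 and the simplices of K are:

  0-simplices (7): [1], [2], [3], [4], [5], [6], [7]
  1-simplices (18): [1,2], [1,3], [1,4], [1,5], [1,6], [1,7], [2,3], [2,4], [2,6], [3,5], [3,6], [3,7], [4,5], [4,6], [4,7], [5,6], [5,7], [6,7]
  2-simplices (12): [1,2,3], [1,2,4], [1,3,5], [1,4,7], [1,5,6], [1,6,7], [2,3,6], [2,4,6], [3,5,7], [3,6,7], [4,5,6], [4,5,7]

so the chain groups are C_0 ≅ Z^7, C_1 ≅ Z^18, C_2 ≅ Z^12.

Boundary ∂_1: C_1 → C_0 maps an edge to its endpoints' difference, ∂[p,q] = q − p. For instance
  ∂[5,6] = [6] − [5].
The 7×18 boundary matrix has rank 6 and Smith normal form diag(1,1,1,1,1,1).

Boundary ∂_2: C_2 → C_1 sends each 2-simplex [p,q,r] to [q,r] − [p,r] + [p,q]. For instance
  ∂[1,4,7] = [4,7] − [1,7] + [1,4],
  ∂[1,3,5] = [3,5] − [1,5] + [1,3].
As a 18×12 matrix over Z this has rank 12, with invariant factors (1,1,1,1,1,1,1,1,1,1,1,2).

From H_k ≅ ker(∂_k) / im(∂_{k+1}) we obtain:

  H_0: rank C_0 − rank ∂_1 = 7 − 6 = 1, and the invariant factors of ∂_1 are all 1, so H_0 ≅ Z.
  H_1: rank ker ∂_1 − rank ∂_2 = (18 − 6) − 12 = 0, and ∂_2 has invariant factor 2 > 1, so H_1 ≅ Z/2.
  H_2: rank ker ∂_2 − rank ∂_3 = (12 − 12) − 0 = 0, and there is no ∂_3, so H_2 ≅ 0.

As a check, the Euler characteristic is 7 − 18 + 12 = 1, which agrees with 1 − 0 + 0 = 1.
(K is a triangulation of the real projective plane RP^2.)

H_0 = Z,  H_1 = Z/2,  H_2 = 0.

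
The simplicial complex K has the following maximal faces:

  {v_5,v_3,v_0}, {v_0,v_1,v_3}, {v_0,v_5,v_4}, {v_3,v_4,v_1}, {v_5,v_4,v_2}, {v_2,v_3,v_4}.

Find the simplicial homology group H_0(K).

H_0 ≅ Z.

Fix the vertex order v_0 < v_1 < v_2 < v_3 < v_4 < v_5 and write every simplex with vertices in increasing order. Then dim K = 2 and the simplices of K are:

  0-simplices (6): [v_0], [v_1], [v_2], [v_3], [v_4], [v_5]
  1-simplices (12): [v_0,v_1], [v_0,v_3], [v_0,v_4], [v_0,v_5], [v_1,v_3], [v_1,v_4], [v_2,v_3], [v_2,v_4], [v_2,v_5], [v_3,v_4], [v_3,v_5], [v_4,v_5]
  2-simplices (6): [v_0,v_1,v_3], [v_0,v_3,v_5], [v_0,v_4,v_5], [v_1,v_3,v_4], [v_2,v_3,v_4], [v_2,v_4,v_5]

Hence C_0 ≅ Z^6, C_1 ≅ Z^12, C_2 ≅ Z^6.

∂_1: C_1 → C_0 sends each edge [p,q] (with p < q) to q − p. For instance
  ∂[v_2,v_4] = [v_4] − [v_2].
The resulting 6×12 matrix has rank 5, and its Smith normal form has invariant factors (1,1,1,1,1).

Boundary ∂_2: C_2 → C_1 acts by ∂[p,q,r] = [q,r] − [p,r] + [p,q]. For instance
  ∂[v_2,v_3,v_4] = [v_3,v_4] − [v_2,v_4] + [v_2,v_3],
  ∂[v_0,v_1,v_3] = [v_1,v_3] − [v_0,v_3] + [v_0,v_1].
The 12×6 boundary matrix has rank 6 and Smith normal form diag(1,1,1,1,1,1).

Reading off H_k = ker ∂_k / im ∂_{k+1}:

  H_0: rank C_0 − rank ∂_1 = 6 − 5 = 1, and the invariant factors of ∂_1 are all 1, so H_0 = Z.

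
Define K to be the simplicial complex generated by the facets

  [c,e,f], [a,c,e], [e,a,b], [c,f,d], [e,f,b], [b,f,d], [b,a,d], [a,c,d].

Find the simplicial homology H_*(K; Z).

H_0 ≅ Z,  H_1 = 0,  H_2 ≅ Z.

K has 6 vertices, 12 edges, 8 triangles.
rank ∂_0 = 0, rank ∂_1 = 5 ⇒ b_0 = 6 − 0 − 5 = 1; all invariant factors of ∂_1 are 1 so no torsion. So H_0 = Z.
rank ∂_1 = 5, rank ∂_2 = 7 ⇒ b_1 = 12 − 5 − 7 = 0; all invariant factors of ∂_2 are 1 so no torsion. So H_1 = 0.
rank ∂_2 = 7, rank ∂_3 = 0 ⇒ b_2 = 8 − 7 − 0 = 1. So H_2 = Z.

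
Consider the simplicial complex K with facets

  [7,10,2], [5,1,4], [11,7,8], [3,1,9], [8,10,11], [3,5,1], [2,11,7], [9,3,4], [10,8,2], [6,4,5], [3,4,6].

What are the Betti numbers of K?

b_0 = 2, b_1 = 2, b_2 = 0.

K has 11 vertices, 22 edges, 11 triangles.
rank ∂_0 = 0, rank ∂_1 = 9 ⇒ b_0 = 11 − 0 − 9 = 2; all invariant factors of ∂_1 are 1 so no torsion. So H_0 ≅ Z^2.
rank ∂_1 = 9, rank ∂_2 = 11 ⇒ b_1 = 22 − 9 − 11 = 2; all invariant factors of ∂_2 are 1 so no torsion. So H_1 ≅ Z^2.
rank ∂_2 = 11, rank ∂_3 = 0 ⇒ b_2 = 11 − 11 − 0 = 0. So H_2 ≅ 0.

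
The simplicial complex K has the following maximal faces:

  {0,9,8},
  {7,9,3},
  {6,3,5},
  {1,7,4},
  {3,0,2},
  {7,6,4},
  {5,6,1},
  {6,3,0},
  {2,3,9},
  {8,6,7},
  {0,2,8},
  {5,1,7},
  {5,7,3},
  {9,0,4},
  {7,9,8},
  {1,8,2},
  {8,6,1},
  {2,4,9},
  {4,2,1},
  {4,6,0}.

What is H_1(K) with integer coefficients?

Order the vertices as 0 < 1 < 2 < 3 < 4 < 5 < 6 < 7 < 8 < 9. Listing each simplex with vertices in this order, K has dimension 2 with simplices:

  0-simplices (10): [0], [1], [2], [3], [4], [5], [6], [7], [8], [9]
  1-simplices (30): (30 of them)
  2-simplices (20): (20 of them)

so the chain groups are C_0 ≅ Z^10, C_1 ≅ Z^30, C_2 ≅ Z^20.

∂_1: C_1 → C_0 is given by ∂[p,q] = [q] − [p]. For instance
  ∂[6,8] = [8] − [6].
As a 10×30 matrix over Z this has rank 9, with invariant factors (1,1,1,1,1,1,1,1,1).

Boundary ∂_2: C_2 → C_1 acts by ∂[p,q,r] = [q,r] − [p,r] + [p,q]. For instance
  ∂[0,4,6] = [4,6] − [0,6] + [0,4],
  ∂[3,5,6] = [5,6] − [3,6] + [3,5].
As a 30×20 matrix over Z this has rank 20, with invariant factors (1,1,1,1,1,1,1,1,1,1,1,1,1,1,1,1,1,1,1,2).

From H_k ≅ ker(∂_k) / im(∂_{k+1}) we obtain:

  H_1: rank ker ∂_1 − rank ∂_2 = (30 − 9) − 20 = 1, and ∂_2 has invariant factor 2 > 1, so H_1 = Z ⊕ Z/2.

H_1 = Z ⊕ Z/2.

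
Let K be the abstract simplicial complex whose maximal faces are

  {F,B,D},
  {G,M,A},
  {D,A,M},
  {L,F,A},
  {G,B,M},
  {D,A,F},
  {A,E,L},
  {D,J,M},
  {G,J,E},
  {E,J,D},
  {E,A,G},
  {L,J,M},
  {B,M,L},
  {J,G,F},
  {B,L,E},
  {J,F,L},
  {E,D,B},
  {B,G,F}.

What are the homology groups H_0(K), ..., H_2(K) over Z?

H_0 = Z,  H_1 = Z^2,  H_2 = Z.

K has 9 vertices, 27 edges, 18 triangles.
rank ∂_0 = 0, rank ∂_1 = 8 ⇒ b_0 = 9 − 0 − 8 = 1; all invariant factors of ∂_1 are 1 so no torsion. So H_0 ≅ Z.
rank ∂_1 = 8, rank ∂_2 = 17 ⇒ b_1 = 27 − 8 − 17 = 2; all invariant factors of ∂_2 are 1 so no torsion. So H_1 ≅ Z^2.
rank ∂_2 = 17, rank ∂_3 = 0 ⇒ b_2 = 18 − 17 − 0 = 1. So H_2 ≅ Z.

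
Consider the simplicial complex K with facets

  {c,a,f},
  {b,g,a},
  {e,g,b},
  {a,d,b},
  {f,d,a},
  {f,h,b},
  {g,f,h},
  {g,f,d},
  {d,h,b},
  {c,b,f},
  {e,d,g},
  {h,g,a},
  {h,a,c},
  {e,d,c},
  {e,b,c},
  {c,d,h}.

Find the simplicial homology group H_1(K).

H_1 ≅ Z^2.

Take the total order a < b < c < d < e < f < g < h on the vertex set. Then K (dimension 2) consists of the simplices:

  0-simplices (8): a, b, c, d, e, f, g, h
  1-simplices (24): ab, ac, ad, af, ag, ah, bc, bd, be, bf, bg, bh, cd, ce, cf, ch, de, df, dg, dh, eg, fg, fh, gh
  2-simplices (16): abd, abg, acf, ach, adf, agh, bce, bcf, bdh, beg, bfh, cde, cdh, deg, dfg, fgh

Hence C_0 ≅ Z^8, C_1 ≅ Z^24, C_2 ≅ Z^16.

Boundary ∂_1: C_1 → C_0 sends each edge [p,q] (with p < q) to q − p. For instance
  ∂de = e − d.
The 8×24 boundary matrix has rank 7 and Smith normal form diag(1,1,1,1,1,1,1).

Boundary ∂_2: C_2 → C_1 acts by ∂[p,q,r] = [q,r] − [p,r] + [p,q]. For instance
  ∂acf = cf − af + ac,
  ∂adf = df − af + ad.
The resulting 24×16 matrix has rank 15, and its Smith normal form has invariant factors (1,1,1,1,1,1,1,1,1,1,1,1,1,1,1).

Reading off H_k = ker ∂_k / im ∂_{k+1}:

  H_1: rank ker ∂_1 − rank ∂_2 = (24 − 7) − 15 = 2, and the invariant factors of ∂_2 are all 1, so H_1 ≅ Z^2.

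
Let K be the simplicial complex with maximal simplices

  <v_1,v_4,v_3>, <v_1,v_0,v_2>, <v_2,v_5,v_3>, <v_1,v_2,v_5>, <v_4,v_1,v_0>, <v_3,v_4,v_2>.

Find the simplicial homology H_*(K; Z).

H_0 = Z,  H_1 = Z,  H_2 = 0.

We work with the vertex ordering v_0 < v_1 < v_2 < v_3 < v_4 < v_5. The simplices of K, each written with vertices in increasing order, are:

  0-simplices (6): [v_0], [v_1], [v_2], [v_3], [v_4], [v_5]
  1-simplices (12): [v_0,v_1], [v_0,v_2], [v_0,v_4], [v_1,v_2], [v_1,v_3], [v_1,v_4], [v_1,v_5], [v_2,v_3], [v_2,v_4], [v_2,v_5], [v_3,v_4], [v_3,v_5]
  2-simplices (6): [v_0,v_1,v_2], [v_0,v_1,v_4], [v_1,v_2,v_5], [v_1,v_3,v_4], [v_2,v_3,v_4], [v_2,v_3,v_5]

giving chain groups C_0 ≅ Z^6, C_1 ≅ Z^12, C_2 ≅ Z^6.

∂_1: C_1 → C_0 sends each edge [p,q] (with p < q) to q − p. For instance
  ∂[v_1,v_4] = [v_4] − [v_1].
The resulting 6×12 matrix has rank 5, and its Smith normal form has invariant factors (1,1,1,1,1).

The boundary map ∂_2: C_2 → C_1 sends each 2-simplex [p,q,r] to [q,r] − [p,r] + [p,q]. For instance
  ∂[v_0,v_1,v_2] = [v_1,v_2] − [v_0,v_2] + [v_0,v_1],
  ∂[v_1,v_2,v_5] = [v_2,v_5] − [v_1,v_5] + [v_1,v_2].
As a 12×6 matrix over Z this has rank 6, with invariant factors (1,1,1,1,1,1).

Reading off H_k = ker ∂_k / im ∂_{k+1}:

  H_0: rank C_0 − rank ∂_1 = 6 − 5 = 1, and the invariant factors of ∂_1 are all 1, so H_0 = Z.
  H_1: rank ker ∂_1 − rank ∂_2 = (12 − 5) − 6 = 1, and the invariant factors of ∂_2 are all 1, so H_1 = Z.
  H_2: rank ker ∂_2 − rank ∂_3 = (6 − 6) − 0 = 0, and there is no ∂_3, so H_2 = 0.

As a check, the Euler characteristic is 6 − 12 + 6 = 0, which agrees with 1 − 1 + 0 = 0.
(K is a triangulation of the cylinder S^1 x I.)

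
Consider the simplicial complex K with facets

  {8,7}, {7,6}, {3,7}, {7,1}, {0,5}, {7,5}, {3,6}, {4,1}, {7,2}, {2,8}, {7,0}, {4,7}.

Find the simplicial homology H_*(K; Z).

K has 9 vertices, 12 edges.
rank ∂_0 = 0, rank ∂_1 = 8 ⇒ b_0 = 9 − 0 − 8 = 1; all invariant factors of ∂_1 are 1 so no torsion. So H_0 = Z.
rank ∂_1 = 8, rank ∂_2 = 0 ⇒ b_1 = 12 − 8 − 0 = 4. So H_1 = Z^4.

H_0 ≅ Z,  H_1 ≅ Z^4.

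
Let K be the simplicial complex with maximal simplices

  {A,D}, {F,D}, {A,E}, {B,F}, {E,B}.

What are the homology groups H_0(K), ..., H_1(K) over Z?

H_0 = Z,  H_1 = Z.

Take the total order A < B < D < E < F on the vertex set. Then K (dimension 1) consists of the simplices:

  0-simplices (5): A, B, D, E, F
  1-simplices (5): AD, AE, BE, BF, DF

Hence C_0 ≅ Z^5, C_1 ≅ Z^5.

Boundary ∂_1: C_1 → C_0 sends each edge [p,q] (with p < q) to q − p.
As a 5×5 matrix over Z this has rank 4, with invariant factors (1,1,1,1).

Reading off H_k = ker ∂_k / im ∂_{k+1}:

  H_0: rank C_0 − rank ∂_1 = 5 − 4 = 1, and the invariant factors of ∂_1 are all 1, so H_0 ≅ Z.
  H_1: rank ker ∂_1 − rank ∂_2 = (5 − 4) − 0 = 1, and there is no ∂_2, so H_1 ≅ Z.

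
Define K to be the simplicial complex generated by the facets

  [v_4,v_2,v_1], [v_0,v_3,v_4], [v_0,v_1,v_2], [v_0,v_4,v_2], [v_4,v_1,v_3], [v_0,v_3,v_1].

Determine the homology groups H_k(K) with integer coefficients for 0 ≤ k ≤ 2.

H_0 = Z,  H_1 = 0,  H_2 = Z.

Take the total order v_0 < v_1 < v_2 < v_3 < v_4 on the vertex set. Then K (dimension 2) consists of the simplices:

  0-simplices (5): [v_0], [v_1], [v_2], [v_3], [v_4]
  1-simplices (9): [v_0,v_1], [v_0,v_2], [v_0,v_3], [v_0,v_4], [v_1,v_2], [v_1,v_3], [v_1,v_4], [v_2,v_4], [v_3,v_4]
  2-simplices (6): [v_0,v_1,v_2], [v_0,v_1,v_3], [v_0,v_2,v_4], [v_0,v_3,v_4], [v_1,v_2,v_4], [v_1,v_3,v_4]

Hence C_0 ≅ Z^5, C_1 ≅ Z^9, C_2 ≅ Z^6.

The boundary map ∂_1: C_1 → C_0 is given by ∂[p,q] = [q] − [p]. For instance
  ∂[v_1,v_3] = [v_3] − [v_1].
As a 5×9 matrix over Z this has rank 4, with invariant factors (1,1,1,1).

Boundary ∂_2: C_2 → C_1 maps a triangle to the signed sum of its edges. For instance
  ∂[v_1,v_3,v_4] = [v_3,v_4] − [v_1,v_4] + [v_1,v_3],
  ∂[v_0,v_3,v_4] = [v_3,v_4] − [v_0,v_4] + [v_0,v_3].
This gives a 9×6 integer matrix of rank 5; reducing to Smith normal form yields diagonal entries (1,1,1,1,1).

From H_k ≅ ker(∂_k) / im(∂_{k+1}) we obtain:

  H_0: rank C_0 − rank ∂_1 = 5 − 4 = 1, and the invariant factors of ∂_1 are all 1, so H_0 ≅ Z.
  H_1: rank ker ∂_1 − rank ∂_2 = (9 − 4) − 5 = 0, and the invariant factors of ∂_2 are all 1, so H_1 ≅ 0.
  H_2: rank ker ∂_2 − rank ∂_3 = (6 − 5) − 0 = 1, and there is no ∂_3, so H_2 ≅ Z.

As a check, the Euler characteristic is 5 − 9 + 6 = 2, which agrees with 1 − 0 + 1 = 2.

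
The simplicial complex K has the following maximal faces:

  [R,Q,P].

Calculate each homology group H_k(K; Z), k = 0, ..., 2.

Take the total order P < Q < R on the vertex set. Then K (dimension 2) consists of the simplices:

  0-simplices (3): P, Q, R
  1-simplices (3): PQ, PR, QR
  2-simplices (1): PQR

so the chain groups are C_0 ≅ Z^3, C_1 ≅ Z^3, C_2 ≅ Z^1.

The boundary map ∂_1: C_1 → C_0 maps an edge to its endpoints' difference, ∂[p,q] = q − p. For instance
  ∂PQ = Q − P.
As a 3×3 matrix over Z this has rank 2, with invariant factors (1,1).

Boundary ∂_2: C_2 → C_1 maps a triangle to the signed sum of its edges. For instance
  ∂PQR = QR − PR + PQ.
As a 3×1 matrix over Z this has rank 1, with invariant factors (1).

From H_k ≅ ker(∂_k) / im(∂_{k+1}) we obtain:

  H_0: rank C_0 − rank ∂_1 = 3 − 2 = 1, and the invariant factors of ∂_1 are all 1, so H_0 = Z.
  H_1: rank ker ∂_1 − rank ∂_2 = (3 − 2) − 1 = 0, and the invariant factors of ∂_2 are all 1, so H_1 = 0.
  H_2: rank ker ∂_2 − rank ∂_3 = (1 − 1) − 0 = 0, and there is no ∂_3, so H_2 = 0.

As a check, the Euler characteristic is 3 − 3 + 1 = 1, which agrees with 1 − 0 + 0 = 1.

H_0 ≅ Z,  H_1 = 0,  H_2 = 0.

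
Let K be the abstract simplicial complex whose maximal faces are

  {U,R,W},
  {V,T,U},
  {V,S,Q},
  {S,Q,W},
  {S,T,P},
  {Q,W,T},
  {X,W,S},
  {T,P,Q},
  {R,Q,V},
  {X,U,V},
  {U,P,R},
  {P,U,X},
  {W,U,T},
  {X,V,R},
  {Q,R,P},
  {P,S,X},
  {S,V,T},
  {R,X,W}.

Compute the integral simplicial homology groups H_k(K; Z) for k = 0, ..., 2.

H_0 = Z,  H_1 = Z ⊕ Z_2,  H_2 = 0.

We work with the vertex ordering P < Q < R < S < T < U < V < W < X. The simplices of K, each written with vertices in increasing order, are:

  0-simplices (9): P, Q, R, S, T, U, V, W, X
  1-simplices (27): PQ, PR, PS, PT, PU, PX, QR, QS, QT, QV, QW, RU, RV, RW, RX, ST, SV, SW, SX, TU, TV, TW, UV, UW, UX, VX, WX
  2-simplices (18): PQR, PQT, PRU, PST, PSX, PUX, QRV, QSV, QSW, QTW, RUW, RVX, RWX, STV, SWX, TUV, TUW, UVX

so the chain groups are C_0 ≅ Z^9, C_1 ≅ Z^27, C_2 ≅ Z^18.

Boundary ∂_1: C_1 → C_0 sends each edge [p,q] (with p < q) to q − p.
The resulting 9×27 matrix has rank 8, and its Smith normal form has invariant factors (1,1,1,1,1,1,1,1).

Boundary ∂_2: C_2 → C_1 maps a triangle to the signed sum of its edges. For instance
  ∂PQR = QR − PR + PQ,
  ∂PST = ST − PT + PS.
This gives a 27×18 integer matrix of rank 18; reducing to Smith normal form yields diagonal entries (1,1,1,1,1,1,1,1,1,1,1,1,1,1,1,1,1,2).

From H_k ≅ ker(∂_k) / im(∂_{k+1}) we obtain:

  H_0: rank C_0 − rank ∂_1 = 9 − 8 = 1, and the invariant factors of ∂_1 are all 1, so H_0 ≅ Z.
  H_1: rank ker ∂_1 − rank ∂_2 = (27 − 8) − 18 = 1, and ∂_2 has invariant factor 2 > 1, so H_1 ≅ Z ⊕ Z_2.
  H_2: rank ker ∂_2 − rank ∂_3 = (18 − 18) − 0 = 0, and there is no ∂_3, so H_2 ≅ 0.

(K is a triangulation of the Klein bottle.)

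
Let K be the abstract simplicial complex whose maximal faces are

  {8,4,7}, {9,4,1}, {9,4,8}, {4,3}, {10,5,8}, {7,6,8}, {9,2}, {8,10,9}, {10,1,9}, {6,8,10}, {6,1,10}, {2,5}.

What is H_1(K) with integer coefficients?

H_1 = Z.

We work with the vertex ordering 1 < 2 < 3 < 4 < 5 < 6 < 7 < 8 < 9 < 10. The simplices of K, each written with vertices in increasing order, are:

  0-simplices (10): [1], [2], [3], [4], [5], [6], [7], [8], [9], [10]
  1-simplices (19): [1,4], [1,6], [1,9], [1,10], [2,5], [2,9], [3,4], [4,7], [4,8], [4,9], [5,8], [5,10], [6,7], [6,8], [6,10], [7,8], [8,9], [8,10], [9,10]
  2-simplices (9): [1,4,9], [1,6,10], [1,9,10], [4,7,8], [4,8,9], [5,8,10], [6,7,8], [6,8,10], [8,9,10]

so the chain groups are C_0 ≅ Z^10, C_1 ≅ Z^19, C_2 ≅ Z^9.

The boundary map ∂_1: C_1 → C_0 is given by ∂[p,q] = [q] − [p]. For instance
  ∂[4,9] = [9] − [4].
As a 10×19 matrix over Z this has rank 9, with invariant factors (1,1,1,1,1,1,1,1,1).

The boundary map ∂_2: C_2 → C_1 maps a triangle to the signed sum of its edges. For instance
  ∂[1,6,10] = [6,10] − [1,10] + [1,6],
  ∂[6,7,8] = [7,8] − [6,8] + [6,7].
As a 19×9 matrix over Z this has rank 9, with invariant factors (1,1,1,1,1,1,1,1,1).

From H_k ≅ ker(∂_k) / im(∂_{k+1}) we obtain:

  H_1: rank ker ∂_1 − rank ∂_2 = (19 − 9) − 9 = 1, and the invariant factors of ∂_2 are all 1, so H_1 ≅ Z.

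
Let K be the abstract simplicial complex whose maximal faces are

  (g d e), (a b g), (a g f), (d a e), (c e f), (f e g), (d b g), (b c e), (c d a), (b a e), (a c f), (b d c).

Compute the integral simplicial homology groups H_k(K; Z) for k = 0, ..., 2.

Take the total order a < b < c < d < e < f < g on the vertex set. Then K (dimension 2) consists of the simplices:

  0-simplices (7): a, b, c, d, e, f, g
  1-simplices (18): ab, ac, ad, ae, af, ag, bc, bd, be, bg, cd, ce, cf, de, dg, ef, eg, fg
  2-simplices (12): abe, abg, acd, acf, ade, afg, bcd, bce, bdg, cef, deg, efg

giving chain groups C_0 ≅ Z^7, C_1 ≅ Z^18, C_2 ≅ Z^12.

The boundary map ∂_1: C_1 → C_0 sends each edge [p,q] (with p < q) to q − p. For instance
  ∂ce = e − c.
The resulting 7×18 matrix has rank 6, and its Smith normal form has invariant factors (1,1,1,1,1,1).

∂_2: C_2 → C_1 maps a triangle to the signed sum of its edges. For instance
  ∂acd = cd − ad + ac,
  ∂acf = cf − af + ac.
As a 18×12 matrix over Z this has rank 12, with invariant factors (1,1,1,1,1,1,1,1,1,1,1,2).

From H_k ≅ ker(∂_k) / im(∂_{k+1}) we obtain:

  H_0: rank C_0 − rank ∂_1 = 7 − 6 = 1, and the invariant factors of ∂_1 are all 1, so H_0 ≅ Z.
  H_1: rank ker ∂_1 − rank ∂_2 = (18 − 6) − 12 = 0, and ∂_2 has invariant factor 2 > 1, so H_1 ≅ Z/2.
  H_2: rank ker ∂_2 − rank ∂_3 = (12 − 12) − 0 = 0, and there is no ∂_3, so H_2 ≅ 0.

H_0 = Z,  H_1 = Z/2,  H_2 = 0.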